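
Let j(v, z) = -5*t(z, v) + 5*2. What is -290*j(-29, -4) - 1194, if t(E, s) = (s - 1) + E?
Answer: -53394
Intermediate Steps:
t(E, s) = -1 + E + s (t(E, s) = (-1 + s) + E = -1 + E + s)
j(v, z) = 15 - 5*v - 5*z (j(v, z) = -5*(-1 + z + v) + 5*2 = -5*(-1 + v + z) + 10 = (5 - 5*v - 5*z) + 10 = 15 - 5*v - 5*z)
-290*j(-29, -4) - 1194 = -290*(15 - 5*(-29) - 5*(-4)) - 1194 = -290*(15 + 145 + 20) - 1194 = -290*180 - 1194 = -52200 - 1194 = -53394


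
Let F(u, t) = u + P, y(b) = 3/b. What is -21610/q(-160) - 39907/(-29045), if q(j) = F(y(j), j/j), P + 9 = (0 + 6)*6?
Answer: -100253713481/125387265 ≈ -799.55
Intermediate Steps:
P = 27 (P = -9 + (0 + 6)*6 = -9 + 6*6 = -9 + 36 = 27)
F(u, t) = 27 + u (F(u, t) = u + 27 = 27 + u)
q(j) = 27 + 3/j
-21610/q(-160) - 39907/(-29045) = -21610/(27 + 3/(-160)) - 39907/(-29045) = -21610/(27 + 3*(-1/160)) - 39907*(-1/29045) = -21610/(27 - 3/160) + 39907/29045 = -21610/4317/160 + 39907/29045 = -21610*160/4317 + 39907/29045 = -3457600/4317 + 39907/29045 = -100253713481/125387265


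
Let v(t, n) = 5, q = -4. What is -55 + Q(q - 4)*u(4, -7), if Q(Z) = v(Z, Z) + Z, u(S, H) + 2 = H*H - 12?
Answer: -160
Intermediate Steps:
u(S, H) = -14 + H² (u(S, H) = -2 + (H*H - 12) = -2 + (H² - 12) = -2 + (-12 + H²) = -14 + H²)
Q(Z) = 5 + Z
-55 + Q(q - 4)*u(4, -7) = -55 + (5 + (-4 - 4))*(-14 + (-7)²) = -55 + (5 - 8)*(-14 + 49) = -55 - 3*35 = -55 - 105 = -160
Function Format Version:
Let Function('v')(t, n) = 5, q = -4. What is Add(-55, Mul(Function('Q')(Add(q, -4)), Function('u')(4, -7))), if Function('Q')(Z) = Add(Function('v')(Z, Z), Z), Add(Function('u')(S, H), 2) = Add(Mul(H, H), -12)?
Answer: -160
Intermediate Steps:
Function('u')(S, H) = Add(-14, Pow(H, 2)) (Function('u')(S, H) = Add(-2, Add(Mul(H, H), -12)) = Add(-2, Add(Pow(H, 2), -12)) = Add(-2, Add(-12, Pow(H, 2))) = Add(-14, Pow(H, 2)))
Function('Q')(Z) = Add(5, Z)
Add(-55, Mul(Function('Q')(Add(q, -4)), Function('u')(4, -7))) = Add(-55, Mul(Add(5, Add(-4, -4)), Add(-14, Pow(-7, 2)))) = Add(-55, Mul(Add(5, -8), Add(-14, 49))) = Add(-55, Mul(-3, 35)) = Add(-55, -105) = -160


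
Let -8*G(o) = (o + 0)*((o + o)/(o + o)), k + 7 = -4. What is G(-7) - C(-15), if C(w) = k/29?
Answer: 291/232 ≈ 1.2543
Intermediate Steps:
k = -11 (k = -7 - 4 = -11)
C(w) = -11/29
G(o) = -o/8 (G(o) = -(o + 0)*(o + o)/(o + o)/8 = -o*(2*o)/((2*o))/8 = -o*(2*o)*(1/(2*o))/8 = -o/8)
G(-7) - C(-15) = -⅛*(-7) - 1*(-11/29) = 7/8 + 11/29 = 291/232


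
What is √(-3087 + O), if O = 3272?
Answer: √185 ≈ 13.601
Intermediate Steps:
√(-3087 + O) = √(-3087 + 3272) = √185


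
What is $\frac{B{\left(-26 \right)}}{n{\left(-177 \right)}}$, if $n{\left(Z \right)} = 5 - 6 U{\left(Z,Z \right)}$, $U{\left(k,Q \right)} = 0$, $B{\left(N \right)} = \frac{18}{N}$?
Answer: $- \frac{9}{65} \approx -0.13846$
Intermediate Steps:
$n{\left(Z \right)} = 5$ ($n{\left(Z \right)} = 5 - 0 = 5 + 0 = 5$)
$\frac{B{\left(-26 \right)}}{n{\left(-177 \right)}} = \frac{18 \frac{1}{-26}}{5} = 18 \left(- \frac{1}{26}\right) \frac{1}{5} = \left(- \frac{9}{13}\right) \frac{1}{5} = - \frac{9}{65}$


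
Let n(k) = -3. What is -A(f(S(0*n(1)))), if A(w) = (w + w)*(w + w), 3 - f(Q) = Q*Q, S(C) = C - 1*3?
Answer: -144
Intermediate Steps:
S(C) = -3 + C (S(C) = C - 3 = -3 + C)
f(Q) = 3 - Q² (f(Q) = 3 - Q*Q = 3 - Q²)
A(w) = 4*w² (A(w) = (2*w)*(2*w) = 4*w²)
-A(f(S(0*n(1)))) = -4*(3 - (-3 + 0*(-3))²)² = -4*(3 - (-3 + 0)²)² = -4*(3 - 1*(-3)²)² = -4*(3 - 1*9)² = -4*(3 - 9)² = -4*(-6)² = -4*36 = -1*144 = -144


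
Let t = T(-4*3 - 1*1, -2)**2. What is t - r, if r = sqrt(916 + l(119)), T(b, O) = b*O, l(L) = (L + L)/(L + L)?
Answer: 676 - sqrt(917) ≈ 645.72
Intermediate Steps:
l(L) = 1 (l(L) = (2*L)/((2*L)) = (2*L)*(1/(2*L)) = 1)
T(b, O) = O*b
r = sqrt(917) (r = sqrt(916 + 1) = sqrt(917) ≈ 30.282)
t = 676 (t = (-2*(-4*3 - 1*1))**2 = (-2*(-12 - 1))**2 = (-2*(-13))**2 = 26**2 = 676)
t - r = 676 - sqrt(917)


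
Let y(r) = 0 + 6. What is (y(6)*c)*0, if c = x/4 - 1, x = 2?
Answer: 0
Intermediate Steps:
y(r) = 6
c = -½ (c = 2/4 - 1 = 2*(¼) - 1 = ½ - 1 = -½ ≈ -0.50000)
(y(6)*c)*0 = (6*(-½))*0 = -3*0 = 0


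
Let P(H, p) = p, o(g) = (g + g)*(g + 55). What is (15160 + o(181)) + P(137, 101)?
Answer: 100693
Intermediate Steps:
o(g) = 2*g*(55 + g) (o(g) = (2*g)*(55 + g) = 2*g*(55 + g))
(15160 + o(181)) + P(137, 101) = (15160 + 2*181*(55 + 181)) + 101 = (15160 + 2*181*236) + 101 = (15160 + 85432) + 101 = 100592 + 101 = 100693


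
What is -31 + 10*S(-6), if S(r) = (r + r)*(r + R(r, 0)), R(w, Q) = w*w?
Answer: -3631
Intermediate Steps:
R(w, Q) = w**2
S(r) = 2*r*(r + r**2) (S(r) = (r + r)*(r + r**2) = (2*r)*(r + r**2) = 2*r*(r + r**2))
-31 + 10*S(-6) = -31 + 10*(2*(-6)**2*(1 - 6)) = -31 + 10*(2*36*(-5)) = -31 + 10*(-360) = -31 - 3600 = -3631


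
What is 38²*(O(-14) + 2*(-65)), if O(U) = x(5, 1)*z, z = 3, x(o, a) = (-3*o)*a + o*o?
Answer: -144400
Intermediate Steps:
x(o, a) = o² - 3*a*o (x(o, a) = -3*a*o + o² = o² - 3*a*o)
O(U) = 30 (O(U) = (5*(5 - 3*1))*3 = (5*(5 - 3))*3 = (5*2)*3 = 10*3 = 30)
38²*(O(-14) + 2*(-65)) = 38²*(30 + 2*(-65)) = 1444*(30 - 130) = 1444*(-100) = -144400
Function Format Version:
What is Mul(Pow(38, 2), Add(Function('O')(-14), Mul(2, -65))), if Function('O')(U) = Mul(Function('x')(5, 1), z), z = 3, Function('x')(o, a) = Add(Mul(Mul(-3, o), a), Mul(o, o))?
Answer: -144400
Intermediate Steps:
Function('x')(o, a) = Add(Pow(o, 2), Mul(-3, a, o)) (Function('x')(o, a) = Add(Mul(-3, a, o), Pow(o, 2)) = Add(Pow(o, 2), Mul(-3, a, o)))
Function('O')(U) = 30 (Function('O')(U) = Mul(Mul(5, Add(5, Mul(-3, 1))), 3) = Mul(Mul(5, Add(5, -3)), 3) = Mul(Mul(5, 2), 3) = Mul(10, 3) = 30)
Mul(Pow(38, 2), Add(Function('O')(-14), Mul(2, -65))) = Mul(Pow(38, 2), Add(30, Mul(2, -65))) = Mul(1444, Add(30, -130)) = Mul(1444, -100) = -144400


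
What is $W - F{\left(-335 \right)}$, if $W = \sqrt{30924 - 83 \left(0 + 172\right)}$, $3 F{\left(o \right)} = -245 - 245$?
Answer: $\frac{490}{3} + 2 \sqrt{4162} \approx 292.36$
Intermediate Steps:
$F{\left(o \right)} = - \frac{490}{3}$ ($F{\left(o \right)} = \frac{-245 - 245}{3} = \frac{1}{3} \left(-490\right) = - \frac{490}{3}$)
$W = 2 \sqrt{4162}$ ($W = \sqrt{30924 - 14276} = \sqrt{16648} = 2 \sqrt{4162} \approx 129.03$)
$W - F{\left(-335 \right)} = 2 \sqrt{4162} - - \frac{490}{3} = 2 \sqrt{4162} + \frac{490}{3} = \frac{490}{3} + 2 \sqrt{4162}$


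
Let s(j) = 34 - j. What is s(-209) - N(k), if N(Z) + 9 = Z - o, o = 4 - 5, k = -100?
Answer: 351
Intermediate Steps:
o = -1
N(Z) = -8 + Z (N(Z) = -9 + (Z - 1*(-1)) = -9 + (Z + 1) = -9 + (1 + Z) = -8 + Z)
s(-209) - N(k) = (34 - 1*(-209)) - (-8 - 100) = (34 + 209) - 1*(-108) = 243 + 108 = 351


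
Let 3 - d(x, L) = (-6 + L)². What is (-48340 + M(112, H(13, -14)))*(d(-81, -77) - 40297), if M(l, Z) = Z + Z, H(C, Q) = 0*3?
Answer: 2280826220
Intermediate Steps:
H(C, Q) = 0
M(l, Z) = 2*Z
d(x, L) = 3 - (-6 + L)²
(-48340 + M(112, H(13, -14)))*(d(-81, -77) - 40297) = (-48340 + 2*0)*((3 - (-6 - 77)²) - 40297) = (-48340 + 0)*((3 - 1*(-83)²) - 40297) = -48340*((3 - 1*6889) - 40297) = -48340*((3 - 6889) - 40297) = -48340*(-6886 - 40297) = -48340*(-47183) = 2280826220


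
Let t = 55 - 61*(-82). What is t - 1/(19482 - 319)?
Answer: 96907290/19163 ≈ 5057.0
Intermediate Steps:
t = 5057 (t = 55 + 5002 = 5057)
t - 1/(19482 - 319) = 5057 - 1/(19482 - 319) = 5057 - 1/19163 = 96907290/19163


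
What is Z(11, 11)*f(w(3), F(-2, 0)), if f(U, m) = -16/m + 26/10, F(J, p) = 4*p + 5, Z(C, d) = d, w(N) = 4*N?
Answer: -33/5 ≈ -6.6000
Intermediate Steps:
F(J, p) = 5 + 4*p
f(U, m) = 13/5 - 16/m (f(U, m) = -16/m + 26*(⅒) = -16/m + 13/5 = 13/5 - 16/m)
Z(11, 11)*f(w(3), F(-2, 0)) = 11*(13/5 - 16/(5 + 4*0)) = 11*(13/5 - 16/(5 + 0)) = 11*(13/5 - 16/5) = 11*(-⅗) = -33/5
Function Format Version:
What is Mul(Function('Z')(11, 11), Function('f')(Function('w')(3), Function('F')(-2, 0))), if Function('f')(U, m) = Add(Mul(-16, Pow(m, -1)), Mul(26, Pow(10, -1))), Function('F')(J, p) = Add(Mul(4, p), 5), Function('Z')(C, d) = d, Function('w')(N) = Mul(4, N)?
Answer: Rational(-33, 5) ≈ -6.6000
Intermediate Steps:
Function('F')(J, p) = Add(5, Mul(4, p))
Function('f')(U, m) = Add(Rational(13, 5), Mul(-16, Pow(m, -1))) (Function('f')(U, m) = Add(Mul(-16, Pow(m, -1)), Mul(26, Rational(1, 10))) = Add(Mul(-16, Pow(m, -1)), Rational(13, 5)) = Add(Rational(13, 5), Mul(-16, Pow(m, -1))))
Mul(Function('Z')(11, 11), Function('f')(Function('w')(3), Function('F')(-2, 0))) = Mul(11, Add(Rational(13, 5), Mul(-16, Pow(Add(5, Mul(4, 0)), -1)))) = Mul(11, Add(Rational(13, 5), Mul(-16, Pow(Add(5, 0), -1)))) = Mul(11, Add(Rational(13, 5), Mul(-16, Pow(5, -1)))) = Mul(11, Add(Rational(13, 5), Mul(-16, Rational(1, 5)))) = Mul(11, Add(Rational(13, 5), Rational(-16, 5))) = Mul(11, Rational(-3, 5)) = Rational(-33, 5)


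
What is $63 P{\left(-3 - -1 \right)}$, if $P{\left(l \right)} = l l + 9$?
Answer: $819$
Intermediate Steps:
$P{\left(l \right)} = 9 + l^{2}$ ($P{\left(l \right)} = l^{2} + 9 = 9 + l^{2}$)
$63 P{\left(-3 - -1 \right)} = 63 \left(9 + \left(-3 - -1\right)^{2}\right) = 63 \left(9 + \left(-3 + \left(-4 + 5\right)\right)^{2}\right) = 63 \left(9 + \left(-3 + 1\right)^{2}\right) = 63 \left(9 + \left(-2\right)^{2}\right) = 63 \left(9 + 4\right) = 63 \cdot 13 = 819$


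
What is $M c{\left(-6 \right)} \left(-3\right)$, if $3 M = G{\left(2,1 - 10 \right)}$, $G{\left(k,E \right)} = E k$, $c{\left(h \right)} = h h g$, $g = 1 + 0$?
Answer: $648$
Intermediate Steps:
$g = 1$
$c{\left(h \right)} = h^{2}$ ($c{\left(h \right)} = h h 1 = h^{2} \cdot 1 = h^{2}$)
$M = -6$ ($M = \frac{\left(1 - 10\right) 2}{3} = \frac{\left(-9\right) 2}{3} = \frac{1}{3} \left(-18\right) = -6$)
$M c{\left(-6 \right)} \left(-3\right) = - 6 \left(-6\right)^{2} \left(-3\right) = \left(-6\right) 36 \left(-3\right) = \left(-216\right) \left(-3\right) = 648$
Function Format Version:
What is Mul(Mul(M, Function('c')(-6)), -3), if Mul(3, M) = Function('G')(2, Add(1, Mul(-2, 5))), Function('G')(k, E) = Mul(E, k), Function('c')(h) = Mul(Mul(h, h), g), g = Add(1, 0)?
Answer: 648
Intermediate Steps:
g = 1
Function('c')(h) = Pow(h, 2) (Function('c')(h) = Mul(Mul(h, h), 1) = Mul(Pow(h, 2), 1) = Pow(h, 2))
M = -6 (M = Mul(Rational(1, 3), Mul(Add(1, Mul(-2, 5)), 2)) = Mul(Rational(1, 3), Mul(Add(1, -10), 2)) = Mul(Rational(1, 3), Mul(-9, 2)) = Mul(Rational(1, 3), -18) = -6)
Mul(Mul(M, Function('c')(-6)), -3) = Mul(Mul(-6, Pow(-6, 2)), -3) = Mul(Mul(-6, 36), -3) = Mul(-216, -3) = 648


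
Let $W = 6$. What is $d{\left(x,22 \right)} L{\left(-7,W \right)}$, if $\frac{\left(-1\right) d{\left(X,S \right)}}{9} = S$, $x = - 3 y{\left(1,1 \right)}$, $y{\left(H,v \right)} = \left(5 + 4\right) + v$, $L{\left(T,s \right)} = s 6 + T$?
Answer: $-5742$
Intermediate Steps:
$L{\left(T,s \right)} = T + 6 s$ ($L{\left(T,s \right)} = 6 s + T = T + 6 s$)
$y{\left(H,v \right)} = 9 + v$
$x = -30$ ($x = - 3 \left(9 + 1\right) = \left(-3\right) 10 = -30$)
$d{\left(X,S \right)} = - 9 S$
$d{\left(x,22 \right)} L{\left(-7,W \right)} = \left(-9\right) 22 \left(-7 + 6 \cdot 6\right) = - 198 \left(-7 + 36\right) = \left(-198\right) 29 = -5742$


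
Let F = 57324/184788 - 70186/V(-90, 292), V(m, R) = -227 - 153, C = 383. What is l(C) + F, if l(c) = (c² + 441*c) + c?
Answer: 48685479973/153990 ≈ 3.1616e+5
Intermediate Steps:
V(m, R) = -380
F = 28489723/153990 (F = 57324/184788 - 70186/(-380) = 57324*(1/184788) - 70186*(-1/380) = 4777/15399 + 1847/10 = 28489723/153990 ≈ 185.01)
l(c) = c² + 442*c
l(C) + F = 383*(442 + 383) + 28489723/153990 = 383*825 + 28489723/153990 = 315975 + 28489723/153990 = 48685479973/153990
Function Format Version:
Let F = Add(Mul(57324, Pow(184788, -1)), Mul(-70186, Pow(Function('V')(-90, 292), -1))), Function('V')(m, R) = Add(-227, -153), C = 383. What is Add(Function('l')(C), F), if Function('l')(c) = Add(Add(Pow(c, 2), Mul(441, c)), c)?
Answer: Rational(48685479973, 153990) ≈ 3.1616e+5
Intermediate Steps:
Function('V')(m, R) = -380
F = Rational(28489723, 153990) (F = Add(Mul(57324, Pow(184788, -1)), Mul(-70186, Pow(-380, -1))) = Add(Mul(57324, Rational(1, 184788)), Mul(-70186, Rational(-1, 380))) = Add(Rational(4777, 15399), Rational(1847, 10)) = Rational(28489723, 153990) ≈ 185.01)
Function('l')(c) = Add(Pow(c, 2), Mul(442, c))
Add(Function('l')(C), F) = Add(Mul(383, Add(442, 383)), Rational(28489723, 153990)) = Add(Mul(383, 825), Rational(28489723, 153990)) = Add(315975, Rational(28489723, 153990)) = Rational(48685479973, 153990)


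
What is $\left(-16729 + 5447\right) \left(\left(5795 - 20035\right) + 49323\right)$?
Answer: $-395806406$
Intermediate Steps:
$\left(-16729 + 5447\right) \left(\left(5795 - 20035\right) + 49323\right) = - 11282 \left(\left(5795 - 20035\right) + 49323\right) = - 11282 \left(-14240 + 49323\right) = \left(-11282\right) 35083 = -395806406$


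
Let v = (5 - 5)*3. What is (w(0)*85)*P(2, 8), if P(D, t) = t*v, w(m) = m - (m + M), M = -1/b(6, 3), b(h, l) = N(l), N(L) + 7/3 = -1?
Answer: 0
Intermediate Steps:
N(L) = -10/3 (N(L) = -7/3 - 1 = -10/3)
b(h, l) = -10/3
M = 3/10 (M = -1/(-10/3) = -1*(-3/10) = 3/10 ≈ 0.30000)
v = 0 (v = 0*3 = 0)
w(m) = -3/10 (w(m) = m - (m + 3/10) = m - (3/10 + m) = m + (-3/10 - m) = -3/10)
P(D, t) = 0 (P(D, t) = t*0 = 0)
(w(0)*85)*P(2, 8) = -3/10*85*0 = -51/2*0 = 0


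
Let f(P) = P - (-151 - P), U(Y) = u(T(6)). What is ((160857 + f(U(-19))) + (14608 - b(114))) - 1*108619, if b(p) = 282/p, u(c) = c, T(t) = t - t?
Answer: 1272896/19 ≈ 66995.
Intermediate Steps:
T(t) = 0
U(Y) = 0
f(P) = 151 + 2*P (f(P) = P + (151 + P) = 151 + 2*P)
((160857 + f(U(-19))) + (14608 - b(114))) - 1*108619 = ((160857 + (151 + 2*0)) + (14608 - 282/114)) - 1*108619 = ((160857 + (151 + 0)) + (14608 - 282/114)) - 108619 = ((160857 + 151) + (14608 - 1*47/19)) - 108619 = (161008 + (14608 - 47/19)) - 108619 = (161008 + 277505/19) - 108619 = 3336657/19 - 108619 = 1272896/19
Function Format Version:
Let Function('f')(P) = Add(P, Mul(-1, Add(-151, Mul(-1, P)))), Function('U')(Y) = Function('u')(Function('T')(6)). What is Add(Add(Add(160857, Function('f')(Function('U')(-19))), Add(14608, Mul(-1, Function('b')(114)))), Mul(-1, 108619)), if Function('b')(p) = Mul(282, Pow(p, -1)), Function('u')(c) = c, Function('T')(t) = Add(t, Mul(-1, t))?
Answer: Rational(1272896, 19) ≈ 66995.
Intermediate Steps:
Function('T')(t) = 0
Function('U')(Y) = 0
Function('f')(P) = Add(151, Mul(2, P)) (Function('f')(P) = Add(P, Add(151, P)) = Add(151, Mul(2, P)))
Add(Add(Add(160857, Function('f')(Function('U')(-19))), Add(14608, Mul(-1, Function('b')(114)))), Mul(-1, 108619)) = Add(Add(Add(160857, Add(151, Mul(2, 0))), Add(14608, Mul(-1, Mul(282, Pow(114, -1))))), Mul(-1, 108619)) = Add(Add(Add(160857, Add(151, 0)), Add(14608, Mul(-1, Mul(282, Rational(1, 114))))), -108619) = Add(Add(Add(160857, 151), Add(14608, Mul(-1, Rational(47, 19)))), -108619) = Add(Add(161008, Add(14608, Rational(-47, 19))), -108619) = Add(Add(161008, Rational(277505, 19)), -108619) = Add(Rational(3336657, 19), -108619) = Rational(1272896, 19)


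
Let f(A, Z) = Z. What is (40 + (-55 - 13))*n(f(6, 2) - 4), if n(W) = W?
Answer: 56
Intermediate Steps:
(40 + (-55 - 13))*n(f(6, 2) - 4) = (40 + (-55 - 13))*(2 - 4) = (40 - 68)*(-2) = -28*(-2) = 56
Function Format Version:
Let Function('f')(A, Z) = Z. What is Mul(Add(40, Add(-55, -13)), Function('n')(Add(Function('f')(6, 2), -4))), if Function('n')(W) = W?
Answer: 56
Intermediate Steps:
Mul(Add(40, Add(-55, -13)), Function('n')(Add(Function('f')(6, 2), -4))) = Mul(Add(40, Add(-55, -13)), Add(2, -4)) = Mul(Add(40, -68), -2) = Mul(-28, -2) = 56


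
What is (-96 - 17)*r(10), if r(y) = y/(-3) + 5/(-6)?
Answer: 2825/6 ≈ 470.83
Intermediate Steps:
r(y) = -⅚ - y/3 (r(y) = y*(-⅓) + 5*(-⅙) = -y/3 - ⅚ = -⅚ - y/3)
(-96 - 17)*r(10) = (-96 - 17)*(-⅚ - ⅓*10) = -113*(-⅚ - 10/3) = -113*(-25/6) = 2825/6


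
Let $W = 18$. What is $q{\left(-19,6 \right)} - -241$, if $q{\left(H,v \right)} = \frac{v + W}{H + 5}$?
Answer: $\frac{1675}{7} \approx 239.29$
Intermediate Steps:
$q{\left(H,v \right)} = \frac{18 + v}{5 + H}$ ($q{\left(H,v \right)} = \frac{v + 18}{H + 5} = \frac{18 + v}{5 + H}$)
$q{\left(-19,6 \right)} - -241 = \frac{18 + 6}{5 - 19} - -241 = \frac{1}{-14} \cdot 24 + 241 = \left(- \frac{1}{14}\right) 24 + 241 = - \frac{12}{7} + 241 = \frac{1675}{7}$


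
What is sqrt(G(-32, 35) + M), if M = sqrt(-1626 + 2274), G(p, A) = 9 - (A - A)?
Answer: 3*sqrt(1 + 2*sqrt(2)) ≈ 5.8699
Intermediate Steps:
G(p, A) = 9 (G(p, A) = 9 - 1*0 = 9 + 0 = 9)
M = 18*sqrt(2) (M = sqrt(648) = 18*sqrt(2) ≈ 25.456)
sqrt(G(-32, 35) + M) = sqrt(9 + 18*sqrt(2))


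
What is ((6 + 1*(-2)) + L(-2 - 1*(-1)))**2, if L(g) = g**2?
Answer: 25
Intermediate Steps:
((6 + 1*(-2)) + L(-2 - 1*(-1)))**2 = ((6 + 1*(-2)) + (-2 - 1*(-1))**2)**2 = ((6 - 2) + (-2 + 1)**2)**2 = (4 + (-1)**2)**2 = (4 + 1)**2 = 5**2 = 25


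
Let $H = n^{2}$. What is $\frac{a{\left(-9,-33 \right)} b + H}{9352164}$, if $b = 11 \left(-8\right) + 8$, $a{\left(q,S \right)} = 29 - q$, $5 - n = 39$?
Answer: $- \frac{157}{779347} \approx -0.00020145$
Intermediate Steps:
$n = -34$ ($n = 5 - 39 = -34$)
$b = -80$ ($b = -88 + 8 = -80$)
$H = 1156$ ($H = \left(-34\right)^{2} = 1156$)
$\frac{a{\left(-9,-33 \right)} b + H}{9352164} = \frac{\left(29 - -9\right) \left(-80\right) + 1156}{9352164} = \left(\left(29 + 9\right) \left(-80\right) + 1156\right) \frac{1}{9352164} = \left(38 \left(-80\right) + 1156\right) \frac{1}{9352164} = \left(-3040 + 1156\right) \frac{1}{9352164} = \left(-1884\right) \frac{1}{9352164} = - \frac{157}{779347}$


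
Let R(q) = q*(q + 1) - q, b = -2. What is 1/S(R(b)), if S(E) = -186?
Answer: -1/186 ≈ -0.0053763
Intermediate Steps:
R(q) = -q + q*(1 + q) (R(q) = q*(1 + q) - q = -q + q*(1 + q))
1/S(R(b)) = 1/(-186) = -1/186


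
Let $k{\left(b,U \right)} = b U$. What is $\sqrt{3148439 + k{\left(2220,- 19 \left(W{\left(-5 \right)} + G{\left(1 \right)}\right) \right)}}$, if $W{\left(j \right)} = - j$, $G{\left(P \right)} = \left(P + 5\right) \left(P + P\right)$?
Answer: $\sqrt{2431379} \approx 1559.3$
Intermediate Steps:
$G{\left(P \right)} = 2 P \left(5 + P\right)$ ($G{\left(P \right)} = \left(5 + P\right) 2 P = 2 P \left(5 + P\right)$)
$k{\left(b,U \right)} = U b$
$\sqrt{3148439 + k{\left(2220,- 19 \left(W{\left(-5 \right)} + G{\left(1 \right)}\right) \right)}} = \sqrt{3148439 + - 19 \left(\left(-1\right) \left(-5\right) + 2 \cdot 1 \left(5 + 1\right)\right) 2220} = \sqrt{3148439 + - 19 \left(5 + 2 \cdot 1 \cdot 6\right) 2220} = \sqrt{3148439 + - 19 \left(5 + 12\right) 2220} = \sqrt{3148439 + \left(-19\right) 17 \cdot 2220} = \sqrt{3148439 - 717060} = \sqrt{2431379}$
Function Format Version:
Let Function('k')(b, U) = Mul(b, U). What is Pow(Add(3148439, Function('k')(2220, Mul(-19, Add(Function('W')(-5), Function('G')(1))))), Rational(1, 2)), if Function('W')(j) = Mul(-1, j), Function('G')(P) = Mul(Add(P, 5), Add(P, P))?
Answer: Pow(2431379, Rational(1, 2)) ≈ 1559.3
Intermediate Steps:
Function('G')(P) = Mul(2, P, Add(5, P)) (Function('G')(P) = Mul(Add(5, P), Mul(2, P)) = Mul(2, P, Add(5, P)))
Function('k')(b, U) = Mul(U, b)
Pow(Add(3148439, Function('k')(2220, Mul(-19, Add(Function('W')(-5), Function('G')(1))))), Rational(1, 2)) = Pow(Add(3148439, Mul(Mul(-19, Add(Mul(-1, -5), Mul(2, 1, Add(5, 1)))), 2220)), Rational(1, 2)) = Pow(Add(3148439, Mul(Mul(-19, Add(5, Mul(2, 1, 6))), 2220)), Rational(1, 2)) = Pow(Add(3148439, Mul(Mul(-19, Add(5, 12)), 2220)), Rational(1, 2)) = Pow(Add(3148439, Mul(Mul(-19, 17), 2220)), Rational(1, 2)) = Pow(Add(3148439, Mul(-323, 2220)), Rational(1, 2)) = Pow(Add(3148439, -717060), Rational(1, 2)) = Pow(2431379, Rational(1, 2))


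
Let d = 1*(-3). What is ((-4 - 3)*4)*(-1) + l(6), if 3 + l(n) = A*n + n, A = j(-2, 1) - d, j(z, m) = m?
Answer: 55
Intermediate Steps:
d = -3
A = 4 (A = 1 - 1*(-3) = 1 + 3 = 4)
l(n) = -3 + 5*n (l(n) = -3 + (4*n + n) = -3 + 5*n)
((-4 - 3)*4)*(-1) + l(6) = ((-4 - 3)*4)*(-1) + (-3 + 5*6) = -7*4*(-1) + (-3 + 30) = -28*(-1) + 27 = 28 + 27 = 55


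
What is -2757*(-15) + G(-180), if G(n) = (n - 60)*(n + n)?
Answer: 127755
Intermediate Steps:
G(n) = 2*n*(-60 + n) (G(n) = (-60 + n)*(2*n) = 2*n*(-60 + n))
-2757*(-15) + G(-180) = -2757*(-15) + 2*(-180)*(-60 - 180) = 41355 + 2*(-180)*(-240) = 41355 + 86400 = 127755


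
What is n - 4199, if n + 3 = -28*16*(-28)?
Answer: 8342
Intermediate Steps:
n = 12541 (n = -3 - 28*16*(-28) = -3 - 448*(-28) = -3 + 12544 = 12541)
n - 4199 = 12541 - 4199 = 8342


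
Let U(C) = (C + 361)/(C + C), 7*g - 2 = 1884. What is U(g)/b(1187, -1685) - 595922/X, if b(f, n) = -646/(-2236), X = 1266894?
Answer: 1381118214491/385881976566 ≈ 3.5791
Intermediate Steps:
g = 1886/7 (g = 2/7 + (⅐)*1884 = 2/7 + 1884/7 = 1886/7 ≈ 269.43)
U(C) = (361 + C)/(2*C) (U(C) = (361 + C)/((2*C)) = (361 + C)*(1/(2*C)) = (361 + C)/(2*C))
b(f, n) = 323/1118 (b(f, n) = -646*(-1/2236) = 323/1118)
U(g)/b(1187, -1685) - 595922/X = ((361 + 1886/7)/(2*(1886/7)))/(323/1118) - 595922/1266894 = ((½)*(7/1886)*(4413/7))*(1118/323) - 595922*1/1266894 = (4413/3772)*(1118/323) - 297961/633447 = 2466867/609178 - 297961/633447 = 1381118214491/385881976566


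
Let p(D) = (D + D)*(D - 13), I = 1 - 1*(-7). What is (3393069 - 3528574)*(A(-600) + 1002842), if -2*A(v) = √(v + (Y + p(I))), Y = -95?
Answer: -135890105210 + 677525*I*√31/2 ≈ -1.3589e+11 + 1.8862e+6*I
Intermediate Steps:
I = 8 (I = 1 + 7 = 8)
p(D) = 2*D*(-13 + D) (p(D) = (2*D)*(-13 + D) = 2*D*(-13 + D))
A(v) = -√(-175 + v)/2 (A(v) = -√(v + (-95 + 2*8*(-13 + 8)))/2 = -√(v + (-95 + 2*8*(-5)))/2 = -√(v + (-95 - 80))/2 = -√(v - 175)/2 = -√(-175 + v)/2)
(3393069 - 3528574)*(A(-600) + 1002842) = (3393069 - 3528574)*(-√(-175 - 600)/2 + 1002842) = -135505*(-5*I*√31/2 + 1002842) = -135505*(1002842 - 5*I*√31/2) = -135890105210 + 677525*I*√31/2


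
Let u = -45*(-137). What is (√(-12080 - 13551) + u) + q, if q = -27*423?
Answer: -5256 + 19*I*√71 ≈ -5256.0 + 160.1*I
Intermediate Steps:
u = 6165
q = -11421
(√(-12080 - 13551) + u) + q = (√(-12080 - 13551) + 6165) - 11421 = (√(-25631) + 6165) - 11421 = (19*I*√71 + 6165) - 11421 = (6165 + 19*I*√71) - 11421 = -5256 + 19*I*√71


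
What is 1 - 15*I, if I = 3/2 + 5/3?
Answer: -93/2 ≈ -46.500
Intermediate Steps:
I = 19/6 (I = 3*(1/2) + 5*(1/3) = 3/2 + 5/3 = 19/6 ≈ 3.1667)
1 - 15*I = 1 - 15*19/6 = 1 - 95/2 = -93/2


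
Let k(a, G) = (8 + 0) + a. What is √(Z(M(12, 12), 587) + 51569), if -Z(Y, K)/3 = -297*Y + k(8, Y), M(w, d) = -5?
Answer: √47066 ≈ 216.95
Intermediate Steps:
k(a, G) = 8 + a
Z(Y, K) = -48 + 891*Y (Z(Y, K) = -3*(-297*Y + (8 + 8)) = -3*(-297*Y + 16) = -3*(16 - 297*Y) = -48 + 891*Y)
√(Z(M(12, 12), 587) + 51569) = √((-48 + 891*(-5)) + 51569) = √((-48 - 4455) + 51569) = √(-4503 + 51569) = √47066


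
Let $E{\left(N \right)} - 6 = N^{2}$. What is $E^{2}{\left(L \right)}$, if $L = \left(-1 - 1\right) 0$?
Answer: $36$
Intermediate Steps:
$L = 0$ ($L = \left(-2\right) 0 = 0$)
$E{\left(N \right)} = 6 + N^{2}$
$E^{2}{\left(L \right)} = \left(6 + 0^{2}\right)^{2} = \left(6 + 0\right)^{2} = 6^{2} = 36$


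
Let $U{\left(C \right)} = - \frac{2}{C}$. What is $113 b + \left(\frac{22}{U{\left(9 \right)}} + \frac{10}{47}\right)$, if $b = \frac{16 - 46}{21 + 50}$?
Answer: $- \frac{488983}{3337} \approx -146.53$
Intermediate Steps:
$b = - \frac{30}{71} \approx -0.42254$
$113 b + \left(\frac{22}{U{\left(9 \right)}} + \frac{10}{47}\right) = 113 \left(- \frac{30}{71}\right) + \left(\frac{22}{\left(-2\right) \frac{1}{9}} + \frac{10}{47}\right) = - \frac{3390}{71} + \left(\frac{22}{\left(-2\right) \frac{1}{9}} + 10 \cdot \frac{1}{47}\right) = - \frac{3390}{71} + \left(\frac{22}{- \frac{2}{9}} + \frac{10}{47}\right) = - \frac{3390}{71} + \left(22 \left(- \frac{9}{2}\right) + \frac{10}{47}\right) = - \frac{3390}{71} + \left(-99 + \frac{10}{47}\right) = - \frac{3390}{71} - \frac{4643}{47} = - \frac{488983}{3337}$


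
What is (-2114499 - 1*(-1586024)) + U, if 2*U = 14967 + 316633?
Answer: -362675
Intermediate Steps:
U = 165800 (U = (14967 + 316633)/2 = (½)*331600 = 165800)
(-2114499 - 1*(-1586024)) + U = (-2114499 - 1*(-1586024)) + 165800 = (-2114499 + 1586024) + 165800 = -528475 + 165800 = -362675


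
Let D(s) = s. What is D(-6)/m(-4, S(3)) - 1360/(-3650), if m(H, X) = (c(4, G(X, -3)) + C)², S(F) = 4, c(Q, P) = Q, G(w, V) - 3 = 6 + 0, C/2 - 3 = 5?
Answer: 5221/14600 ≈ 0.35760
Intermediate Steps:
C = 16 (C = 6 + 2*5 = 6 + 10 = 16)
G(w, V) = 9 (G(w, V) = 3 + (6 + 0) = 3 + 6 = 9)
m(H, X) = 400 (m(H, X) = (4 + 16)² = 20² = 400)
D(-6)/m(-4, S(3)) - 1360/(-3650) = -6/400 - 1360/(-3650) = -6*1/400 - 1360*(-1/3650) = -3/200 + 136/365 = 5221/14600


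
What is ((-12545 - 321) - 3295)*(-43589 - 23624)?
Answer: 1086229293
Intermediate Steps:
((-12545 - 321) - 3295)*(-43589 - 23624) = (-12866 - 3295)*(-67213) = -16161*(-67213) = 1086229293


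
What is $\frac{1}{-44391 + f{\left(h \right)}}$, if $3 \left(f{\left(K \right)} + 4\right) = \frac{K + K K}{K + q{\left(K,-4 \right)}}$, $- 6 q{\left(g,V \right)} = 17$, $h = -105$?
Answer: $- \frac{647}{28745405} \approx -2.2508 \cdot 10^{-5}$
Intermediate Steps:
$q{\left(g,V \right)} = - \frac{17}{6}$ ($q{\left(g,V \right)} = \left(- \frac{1}{6}\right) 17 = - \frac{17}{6}$)
$f{\left(K \right)} = -4 + \frac{K + K^{2}}{3 \left(- \frac{17}{6} + K\right)}$ ($f{\left(K \right)} = -4 + \frac{\left(K + K K\right) \frac{1}{K - \frac{17}{6}}}{3} = -4 + \frac{\left(K + K^{2}\right) \frac{1}{- \frac{17}{6} + K}}{3} = -4 + \frac{\frac{1}{- \frac{17}{6} + K} \left(K + K^{2}\right)}{3} = -4 + \frac{K + K^{2}}{3 \left(- \frac{17}{6} + K\right)}$)
$\frac{1}{-44391 + f{\left(h \right)}} = \frac{1}{-44391 + \frac{2 \left(34 + \left(-105\right)^{2} - -1155\right)}{-17 + 6 \left(-105\right)}} = \frac{1}{-44391 + \frac{2 \left(34 + 11025 + 1155\right)}{-17 - 630}} = \frac{1}{-44391 + 2 \frac{1}{-647} \cdot 12214} = \frac{1}{-44391 + 2 \left(- \frac{1}{647}\right) 12214} = \frac{1}{-44391 - \frac{24428}{647}} = \frac{1}{- \frac{28745405}{647}} = - \frac{647}{28745405}$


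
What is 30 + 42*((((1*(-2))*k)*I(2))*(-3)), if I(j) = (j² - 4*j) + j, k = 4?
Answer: -1986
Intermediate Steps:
I(j) = j² - 3*j
30 + 42*((((1*(-2))*k)*I(2))*(-3)) = 30 + 42*((((1*(-2))*4)*(2*(-3 + 2)))*(-3)) = 30 + 42*(((-2*4)*(2*(-1)))*(-3)) = 30 + 42*(-8*(-2)*(-3)) = 30 + 42*(16*(-3)) = 30 + 42*(-48) = 30 - 2016 = -1986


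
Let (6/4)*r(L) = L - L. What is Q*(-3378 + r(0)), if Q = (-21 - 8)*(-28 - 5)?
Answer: -3232746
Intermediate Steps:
r(L) = 0 (r(L) = 2*(L - L)/3 = (2/3)*0 = 0)
Q = 957 (Q = -29*(-33) = 957)
Q*(-3378 + r(0)) = 957*(-3378 + 0) = 957*(-3378) = -3232746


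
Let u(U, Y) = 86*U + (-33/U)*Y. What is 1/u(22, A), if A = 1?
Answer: 2/3781 ≈ 0.00052896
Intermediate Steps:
u(U, Y) = 86*U - 33*Y/U
1/u(22, A) = 1/(86*22 - 33*1/22) = 1/(1892 - 33*1*1/22) = 1/(1892 - 3/2) = 1/(3781/2) = 2/3781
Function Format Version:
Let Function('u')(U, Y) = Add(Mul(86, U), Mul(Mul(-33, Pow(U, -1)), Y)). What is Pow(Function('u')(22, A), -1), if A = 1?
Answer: Rational(2, 3781) ≈ 0.00052896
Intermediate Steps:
Function('u')(U, Y) = Add(Mul(86, U), Mul(-33, Y, Pow(U, -1)))
Pow(Function('u')(22, A), -1) = Pow(Add(Mul(86, 22), Mul(-33, 1, Pow(22, -1))), -1) = Pow(Add(1892, Mul(-33, 1, Rational(1, 22))), -1) = Pow(Add(1892, Rational(-3, 2)), -1) = Pow(Rational(3781, 2), -1) = Rational(2, 3781)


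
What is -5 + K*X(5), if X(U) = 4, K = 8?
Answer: 27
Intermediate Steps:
-5 + K*X(5) = -5 + 8*4 = -5 + 32 = 27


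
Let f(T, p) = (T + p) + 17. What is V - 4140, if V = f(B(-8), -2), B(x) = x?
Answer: -4133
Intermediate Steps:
f(T, p) = 17 + T + p
V = 7 (V = 17 - 8 - 2 = 7)
V - 4140 = 7 - 4140 = -4133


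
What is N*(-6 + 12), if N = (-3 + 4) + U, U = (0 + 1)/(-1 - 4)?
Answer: 24/5 ≈ 4.8000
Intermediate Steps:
U = -⅕ (U = 1/(-5) = 1*(-⅕) = -⅕ ≈ -0.20000)
N = ⅘ (N = (-3 + 4) - ⅕ = 1 - ⅕ = ⅘ ≈ 0.80000)
N*(-6 + 12) = 4*(-6 + 12)/5 = (⅘)*6 = 24/5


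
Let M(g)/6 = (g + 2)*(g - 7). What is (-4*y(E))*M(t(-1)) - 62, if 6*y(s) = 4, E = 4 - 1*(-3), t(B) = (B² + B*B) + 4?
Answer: 66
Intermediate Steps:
t(B) = 4 + 2*B² (t(B) = (B² + B²) + 4 = 2*B² + 4 = 4 + 2*B²)
E = 7 (E = 4 + 3 = 7)
y(s) = ⅔ (y(s) = (⅙)*4 = ⅔)
M(g) = 6*(-7 + g)*(2 + g) (M(g) = 6*((g + 2)*(g - 7)) = 6*((2 + g)*(-7 + g)) = 6*((-7 + g)*(2 + g)) = 6*(-7 + g)*(2 + g))
(-4*y(E))*M(t(-1)) - 62 = (-4*⅔)*(-84 - 30*(4 + 2*(-1)²) + 6*(4 + 2*(-1)²)²) - 62 = -8*(-84 - 30*(4 + 2*1) + 6*(4 + 2*1)²)/3 - 62 = -8*(-84 - 30*(4 + 2) + 6*(4 + 2)²)/3 - 62 = -8*(-84 - 30*6 + 6*6²)/3 - 62 = -8*(-84 - 180 + 6*36)/3 - 62 = -8*(-84 - 180 + 216)/3 - 62 = -8/3*(-48) - 62 = 128 - 62 = 66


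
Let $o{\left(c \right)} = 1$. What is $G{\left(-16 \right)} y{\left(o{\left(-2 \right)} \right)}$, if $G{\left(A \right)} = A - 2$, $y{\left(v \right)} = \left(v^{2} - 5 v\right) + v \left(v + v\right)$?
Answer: $36$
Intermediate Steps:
$y{\left(v \right)} = - 5 v + 3 v^{2}$ ($y{\left(v \right)} = \left(v^{2} - 5 v\right) + v 2 v = \left(v^{2} - 5 v\right) + 2 v^{2} = - 5 v + 3 v^{2}$)
$G{\left(A \right)} = -2 + A$
$G{\left(-16 \right)} y{\left(o{\left(-2 \right)} \right)} = \left(-2 - 16\right) 1 \left(-5 + 3 \cdot 1\right) = - 18 \cdot 1 \left(-5 + 3\right) = - 18 \cdot 1 \left(-2\right) = \left(-18\right) \left(-2\right) = 36$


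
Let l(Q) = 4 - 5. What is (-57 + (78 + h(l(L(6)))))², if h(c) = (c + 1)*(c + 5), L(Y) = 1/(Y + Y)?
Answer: 441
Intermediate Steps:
L(Y) = 1/(2*Y)
l(Q) = -1
h(c) = (1 + c)*(5 + c)
(-57 + (78 + h(l(L(6)))))² = (-57 + (78 + (5 + (-1)² + 6*(-1))))² = (-57 + (78 + (5 + 1 - 6)))² = (-57 + (78 + 0))² = (-57 + 78)² = 21² = 441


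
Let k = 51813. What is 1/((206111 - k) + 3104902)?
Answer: 1/3259200 ≈ 3.0682e-7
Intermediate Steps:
1/((206111 - k) + 3104902) = 1/((206111 - 1*51813) + 3104902) = 1/((206111 - 51813) + 3104902) = 1/(154298 + 3104902) = 1/3259200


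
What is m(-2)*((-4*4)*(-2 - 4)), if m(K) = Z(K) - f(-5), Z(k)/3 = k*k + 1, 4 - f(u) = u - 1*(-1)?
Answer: 672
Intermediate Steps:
f(u) = 3 - u (f(u) = 4 - (u - 1*(-1)) = 4 - (u + 1) = 4 - (1 + u) = 4 + (-1 - u) = 3 - u)
Z(k) = 3 + 3*k**2 (Z(k) = 3*(k*k + 1) = 3*(k**2 + 1) = 3*(1 + k**2) = 3 + 3*k**2)
m(K) = -5 + 3*K**2 (m(K) = (3 + 3*K**2) - (3 - 1*(-5)) = (3 + 3*K**2) - (3 + 5) = (3 + 3*K**2) - 1*8 = (3 + 3*K**2) - 8 = -5 + 3*K**2)
m(-2)*((-4*4)*(-2 - 4)) = (-5 + 3*(-2)**2)*((-4*4)*(-2 - 4)) = (-5 + 3*4)*(-16*(-6)) = (-5 + 12)*96 = 7*96 = 672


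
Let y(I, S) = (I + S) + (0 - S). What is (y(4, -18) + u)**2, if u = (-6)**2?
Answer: 1600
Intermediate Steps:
u = 36
y(I, S) = I (y(I, S) = (I + S) - S = I)
(y(4, -18) + u)**2 = (4 + 36)**2 = 40**2 = 1600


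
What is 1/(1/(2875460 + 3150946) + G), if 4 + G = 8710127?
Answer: 6026406/52490737507939 ≈ 1.1481e-7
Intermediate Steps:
G = 8710123 (G = -4 + 8710127 = 8710123)
1/(1/(2875460 + 3150946) + G) = 1/(1/(2875460 + 3150946) + 8710123) = 1/(1/6026406 + 8710123) = 1/(52490737507939/6026406) = 6026406/52490737507939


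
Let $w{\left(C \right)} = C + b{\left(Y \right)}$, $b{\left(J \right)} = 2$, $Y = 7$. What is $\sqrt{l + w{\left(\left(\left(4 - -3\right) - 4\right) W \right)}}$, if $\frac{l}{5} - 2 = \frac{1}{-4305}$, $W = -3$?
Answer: $\frac{\sqrt{2223102}}{861} \approx 1.7317$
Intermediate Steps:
$l = \frac{8609}{861}$ ($l = 10 + \frac{5}{-4305} = 10 + 5 \left(- \frac{1}{4305}\right) = 10 - \frac{1}{861} = \frac{8609}{861} \approx 9.9988$)
$w{\left(C \right)} = 2 + C$ ($w{\left(C \right)} = C + 2 = 2 + C$)
$\sqrt{l + w{\left(\left(\left(4 - -3\right) - 4\right) W \right)}} = \sqrt{\frac{8609}{861} + \left(2 + \left(\left(4 - -3\right) - 4\right) \left(-3\right)\right)} = \sqrt{\frac{8609}{861} + \left(2 + \left(\left(4 + 3\right) - 4\right) \left(-3\right)\right)} = \sqrt{\frac{8609}{861} + \left(2 + \left(7 - 4\right) \left(-3\right)\right)} = \sqrt{\frac{8609}{861} + \left(2 + 3 \left(-3\right)\right)} = \sqrt{\frac{8609}{861} + \left(2 - 9\right)} = \sqrt{\frac{8609}{861} - 7} = \sqrt{\frac{2582}{861}} = \frac{\sqrt{2223102}}{861}$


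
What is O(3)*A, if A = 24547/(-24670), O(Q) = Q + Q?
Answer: -73641/12335 ≈ -5.9701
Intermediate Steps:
O(Q) = 2*Q
A = -24547/24670 (A = 24547*(-1/24670) = -24547/24670 ≈ -0.99501)
O(3)*A = (2*3)*(-24547/24670) = 6*(-24547/24670) = -73641/12335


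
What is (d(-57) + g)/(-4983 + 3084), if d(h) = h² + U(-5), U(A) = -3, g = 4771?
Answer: -8017/1899 ≈ -4.2217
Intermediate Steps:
d(h) = -3 + h² (d(h) = h² - 3 = -3 + h²)
(d(-57) + g)/(-4983 + 3084) = ((-3 + (-57)²) + 4771)/(-4983 + 3084) = ((-3 + 3249) + 4771)/(-1899) = (3246 + 4771)*(-1/1899) = 8017*(-1/1899) = -8017/1899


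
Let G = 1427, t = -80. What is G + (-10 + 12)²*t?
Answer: 1107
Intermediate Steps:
G + (-10 + 12)²*t = 1427 + (-10 + 12)²*(-80) = 1427 + 2²*(-80) = 1427 + 4*(-80) = 1427 - 320 = 1107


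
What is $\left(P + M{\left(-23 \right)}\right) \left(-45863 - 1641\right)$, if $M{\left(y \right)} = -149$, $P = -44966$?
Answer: $2143142960$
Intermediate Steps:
$\left(P + M{\left(-23 \right)}\right) \left(-45863 - 1641\right) = \left(-44966 - 149\right) \left(-45863 - 1641\right) = \left(-45115\right) \left(-47504\right) = 2143142960$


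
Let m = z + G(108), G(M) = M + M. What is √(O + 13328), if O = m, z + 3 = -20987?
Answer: I*√7446 ≈ 86.29*I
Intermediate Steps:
G(M) = 2*M
z = -20990 (z = -3 - 20987 = -20990)
m = -20774 (m = -20990 + 2*108 = -20990 + 216 = -20774)
O = -20774
√(O + 13328) = √(-20774 + 13328) = √(-7446) = I*√7446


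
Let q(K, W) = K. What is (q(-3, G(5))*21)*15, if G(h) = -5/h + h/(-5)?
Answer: -945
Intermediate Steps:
G(h) = -5/h - h/5 (G(h) = -5/h + h*(-1/5) = -5/h - h/5)
(q(-3, G(5))*21)*15 = -3*21*15 = -63*15 = -945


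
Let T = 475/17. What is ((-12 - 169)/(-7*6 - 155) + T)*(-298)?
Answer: -28802296/3349 ≈ -8600.3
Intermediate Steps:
T = 475/17 (T = 475*(1/17) = 475/17 ≈ 27.941)
((-12 - 169)/(-7*6 - 155) + T)*(-298) = ((-12 - 169)/(-7*6 - 155) + 475/17)*(-298) = (-181/(-42 - 155) + 475/17)*(-298) = (-181/(-197) + 475/17)*(-298) = (-181*(-1/197) + 475/17)*(-298) = (181/197 + 475/17)*(-298) = (96652/3349)*(-298) = -28802296/3349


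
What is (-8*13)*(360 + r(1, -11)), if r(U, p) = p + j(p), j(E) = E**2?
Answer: -48880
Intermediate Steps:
r(U, p) = p + p**2
(-8*13)*(360 + r(1, -11)) = (-8*13)*(360 - 11*(1 - 11)) = -104*(360 - 11*(-10)) = -104*(360 + 110) = -104*470 = -48880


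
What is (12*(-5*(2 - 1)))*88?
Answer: -5280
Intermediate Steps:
(12*(-5*(2 - 1)))*88 = (12*(-5*1))*88 = (12*(-5))*88 = -60*88 = -5280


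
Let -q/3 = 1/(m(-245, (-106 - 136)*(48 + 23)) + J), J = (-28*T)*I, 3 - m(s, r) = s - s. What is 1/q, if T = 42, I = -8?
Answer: -3137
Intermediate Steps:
m(s, r) = 3 (m(s, r) = 3 - (s - s) = 3 - 1*0 = 3 + 0 = 3)
J = 9408 (J = -28*42*(-8) = -1176*(-8) = 9408)
q = -1/3137 (q = -3/(3 + 9408) = -3/9411 = -3*1/9411 = -1/3137 ≈ -0.00031878)
1/q = 1/(-1/3137) = -3137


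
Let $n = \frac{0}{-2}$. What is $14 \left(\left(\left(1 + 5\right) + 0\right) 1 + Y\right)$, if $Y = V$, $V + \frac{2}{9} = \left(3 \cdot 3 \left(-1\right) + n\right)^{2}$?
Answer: $\frac{10934}{9} \approx 1214.9$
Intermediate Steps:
$n = 0$ ($n = 0 \left(- \frac{1}{2}\right) = 0$)
$V = \frac{727}{9}$ ($V = - \frac{2}{9} + \left(3 \cdot 3 \left(-1\right) + 0\right)^{2} = - \frac{2}{9} + \left(9 \left(-1\right) + 0\right)^{2} = - \frac{2}{9} + \left(-9 + 0\right)^{2} = - \frac{2}{9} + \left(-9\right)^{2} = - \frac{2}{9} + 81 = \frac{727}{9} \approx 80.778$)
$Y = \frac{727}{9} \approx 80.778$
$14 \left(\left(\left(1 + 5\right) + 0\right) 1 + Y\right) = 14 \left(\left(\left(1 + 5\right) + 0\right) 1 + \frac{727}{9}\right) = 14 \left(\left(6 + 0\right) 1 + \frac{727}{9}\right) = 14 \left(6 \cdot 1 + \frac{727}{9}\right) = 14 \left(6 + \frac{727}{9}\right) = 14 \cdot \frac{781}{9} = \frac{10934}{9}$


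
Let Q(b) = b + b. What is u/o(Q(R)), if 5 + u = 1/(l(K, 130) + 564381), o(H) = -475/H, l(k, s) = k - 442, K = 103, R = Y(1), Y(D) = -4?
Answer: -11280836/133959975 ≈ -0.084211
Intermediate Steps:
R = -4
l(k, s) = -442 + k
Q(b) = 2*b
o(H) = -475/H
u = -2820209/564042 (u = -5 + 1/((-442 + 103) + 564381) = -5 + 1/(-339 + 564381) = -5 + 1/564042 = -2820209/564042 ≈ -5.0000)
u/o(Q(R)) = -2820209/(564042*((-475/(2*(-4))))) = -2820209/(564042*((-475/(-8)))) = -2820209/(564042*((-475*(-1/8)))) = -2820209/(564042*475/8) = -2820209/564042*8/475 = -11280836/133959975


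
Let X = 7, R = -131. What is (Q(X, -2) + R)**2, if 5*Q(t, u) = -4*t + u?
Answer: 18769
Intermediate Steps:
Q(t, u) = -4*t/5 + u/5 (Q(t, u) = (-4*t + u)/5 = (u - 4*t)/5 = -4*t/5 + u/5)
(Q(X, -2) + R)**2 = ((-4/5*7 + (1/5)*(-2)) - 131)**2 = ((-28/5 - 2/5) - 131)**2 = (-6 - 131)**2 = (-137)**2 = 18769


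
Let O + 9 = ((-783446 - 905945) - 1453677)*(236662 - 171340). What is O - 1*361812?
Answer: -205311849717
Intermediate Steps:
O = -205311487905 (O = -9 + ((-783446 - 905945) - 1453677)*(236662 - 171340) = -9 + (-1689391 - 1453677)*65322 = -9 - 3143068*65322 = -9 - 205311487896 = -205311487905)
O - 1*361812 = -205311487905 - 1*361812 = -205311487905 - 361812 = -205311849717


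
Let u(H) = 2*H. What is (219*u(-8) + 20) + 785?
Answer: -2699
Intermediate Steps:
(219*u(-8) + 20) + 785 = (219*(2*(-8)) + 20) + 785 = (219*(-16) + 20) + 785 = (-3504 + 20) + 785 = -3484 + 785 = -2699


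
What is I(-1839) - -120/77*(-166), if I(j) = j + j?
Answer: -303126/77 ≈ -3936.7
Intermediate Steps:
I(j) = 2*j
I(-1839) - -120/77*(-166) = 2*(-1839) - -120/77*(-166) = -3678 - (1/77)*(-120)*(-166) = -3678 - (-120)*(-166)/77 = -3678 - 1*19920/77 = -3678 - 19920/77 = -303126/77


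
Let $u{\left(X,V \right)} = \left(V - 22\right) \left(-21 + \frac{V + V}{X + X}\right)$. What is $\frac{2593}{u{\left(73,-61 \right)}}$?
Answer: $\frac{189289}{132302} \approx 1.4307$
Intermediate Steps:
$u{\left(X,V \right)} = \left(-22 + V\right) \left(-21 + \frac{V}{X}\right)$ ($u{\left(X,V \right)} = \left(-22 + V\right) \left(-21 + \frac{2 V}{2 X}\right) = \left(-22 + V\right) \left(-21 + 2 V \frac{1}{2 X}\right) = \left(-22 + V\right) \left(-21 + \frac{V}{X}\right)$)
$\frac{2593}{u{\left(73,-61 \right)}} = \frac{2593}{\frac{1}{73} \left(\left(-61\right)^{2} - -1342 - 1533 \left(-22 - 61\right)\right)} = \frac{2593}{\frac{1}{73} \left(3721 + 1342 - 1533 \left(-83\right)\right)} = \frac{2593}{\frac{1}{73} \left(3721 + 1342 + 127239\right)} = \frac{2593}{\frac{1}{73} \cdot 132302} = \frac{2593}{\frac{132302}{73}} = 2593 \cdot \frac{73}{132302} = \frac{189289}{132302}$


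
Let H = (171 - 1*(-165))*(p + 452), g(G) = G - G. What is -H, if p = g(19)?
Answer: -151872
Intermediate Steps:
g(G) = 0
p = 0
H = 151872 (H = (171 - 1*(-165))*(0 + 452) = (171 + 165)*452 = 336*452 = 151872)
-H = -1*151872 = -151872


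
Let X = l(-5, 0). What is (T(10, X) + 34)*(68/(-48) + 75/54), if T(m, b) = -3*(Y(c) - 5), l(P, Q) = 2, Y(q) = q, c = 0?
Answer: -49/36 ≈ -1.3611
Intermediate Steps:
X = 2
T(m, b) = 15 (T(m, b) = -3*(0 - 5) = -3*(-5) = 15)
(T(10, X) + 34)*(68/(-48) + 75/54) = (15 + 34)*(68/(-48) + 75/54) = 49*(68*(-1/48) + 75*(1/54)) = 49*(-17/12 + 25/18) = 49*(-1/36) = -49/36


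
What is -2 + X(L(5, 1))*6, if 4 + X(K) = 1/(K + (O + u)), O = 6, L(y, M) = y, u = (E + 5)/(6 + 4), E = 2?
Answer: -994/39 ≈ -25.487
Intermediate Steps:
u = 7/10 (u = (2 + 5)/(6 + 4) = 7/10 ≈ 0.70000)
X(K) = -4 + 1/(67/10 + K) (X(K) = -4 + 1/(K + (6 + 7/10)) = -4 + 1/(K + 67/10) = -4 + 1/(67/10 + K))
-2 + X(L(5, 1))*6 = -2 + (2*(-129 - 20*5)/(67 + 10*5))*6 = -2 + (2*(-129 - 100)/(67 + 50))*6 = -2 + (2*(-229)/117)*6 = -2 + (2*(1/117)*(-229))*6 = -2 - 458/117*6 = -2 - 916/39 = -994/39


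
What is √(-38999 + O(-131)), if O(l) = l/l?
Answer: I*√38998 ≈ 197.48*I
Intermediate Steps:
O(l) = 1
√(-38999 + O(-131)) = √(-38999 + 1) = √(-38998) = I*√38998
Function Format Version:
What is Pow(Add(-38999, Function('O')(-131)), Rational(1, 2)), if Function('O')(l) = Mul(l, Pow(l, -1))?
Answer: Mul(I, Pow(38998, Rational(1, 2))) ≈ Mul(197.48, I)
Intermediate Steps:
Function('O')(l) = 1
Pow(Add(-38999, Function('O')(-131)), Rational(1, 2)) = Pow(Add(-38999, 1), Rational(1, 2)) = Pow(-38998, Rational(1, 2)) = Mul(I, Pow(38998, Rational(1, 2)))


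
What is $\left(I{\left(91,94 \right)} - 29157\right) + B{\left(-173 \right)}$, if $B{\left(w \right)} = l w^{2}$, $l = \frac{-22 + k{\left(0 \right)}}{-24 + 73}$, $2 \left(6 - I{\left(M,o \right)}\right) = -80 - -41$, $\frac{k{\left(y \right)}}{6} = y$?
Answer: $- \frac{4171763}{98} \approx -42569.0$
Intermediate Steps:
$k{\left(y \right)} = 6 y$
$I{\left(M,o \right)} = \frac{51}{2}$ ($I{\left(M,o \right)} = 6 - \frac{-80 - -41}{2} = 6 - \frac{-80 + 41}{2} = 6 - - \frac{39}{2} = 6 + \frac{39}{2} = \frac{51}{2}$)
$l = - \frac{22}{49}$ ($l = \frac{-22 + 6 \cdot 0}{-24 + 73} = \frac{-22 + 0}{49} = \left(-22\right) \frac{1}{49} = - \frac{22}{49} \approx -0.44898$)
$B{\left(w \right)} = - \frac{22 w^{2}}{49}$
$\left(I{\left(91,94 \right)} - 29157\right) + B{\left(-173 \right)} = \left(\frac{51}{2} - 29157\right) - \frac{22 \left(-173\right)^{2}}{49} = - \frac{58263}{2} - \frac{658438}{49} = - \frac{4171763}{98}$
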